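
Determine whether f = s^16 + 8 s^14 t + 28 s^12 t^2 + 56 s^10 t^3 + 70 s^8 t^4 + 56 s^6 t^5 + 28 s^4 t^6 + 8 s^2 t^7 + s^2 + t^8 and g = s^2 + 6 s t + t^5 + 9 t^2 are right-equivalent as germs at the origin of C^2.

No.

The Hessian of f at 0 has rank 1. Corank 1: A-series; mu = 7 gives A_7. The Hessian of g at 0 has rank 1. Corank 1: A-series; mu = 4 gives A_4. f is A_7 but g is A_4, hence not right-equivalent.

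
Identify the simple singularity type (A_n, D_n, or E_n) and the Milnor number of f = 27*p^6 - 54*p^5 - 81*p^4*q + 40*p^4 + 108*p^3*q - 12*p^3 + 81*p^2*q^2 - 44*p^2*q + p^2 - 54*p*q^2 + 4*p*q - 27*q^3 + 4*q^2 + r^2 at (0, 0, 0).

Type A_{2}, Milnor number mu = 2.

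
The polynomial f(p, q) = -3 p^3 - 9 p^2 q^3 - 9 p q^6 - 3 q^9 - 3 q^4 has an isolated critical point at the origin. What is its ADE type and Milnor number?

Type E6, Milnor number mu = 6.

The Hessian of f at 0 is [[0, 0], [0, 0]] with rank 0, so corank 2. A Groebner basis of the Jacobian ideal J(f) in C{p,q} is {q^3, p^2}; counting standard monomials gives mu = 6. Corank 2; j^3 = -3*p^3 is a perfect cube, so E-series; the 4-jet and mu = 6 give E_6.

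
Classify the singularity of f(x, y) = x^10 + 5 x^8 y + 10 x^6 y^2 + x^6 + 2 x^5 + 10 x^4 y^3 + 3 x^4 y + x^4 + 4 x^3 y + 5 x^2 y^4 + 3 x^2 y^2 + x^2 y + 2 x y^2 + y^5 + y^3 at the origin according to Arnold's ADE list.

The Hessian of f at 0 has rank 0. Corank 2; j^3 = y*(x + y)^2 has shape L^2 M (L != M), so D-series; mu = 6 gives D_6.

D6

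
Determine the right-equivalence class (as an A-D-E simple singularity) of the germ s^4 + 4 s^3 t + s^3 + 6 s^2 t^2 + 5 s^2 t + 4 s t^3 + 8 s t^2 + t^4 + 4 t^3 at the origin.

D5

The Hessian of f at 0 is [[0, 0], [0, 0]] with rank 0, so corank 2. A Groebner basis of the Jacobian ideal J(f) in C{s,t} is {s*t^2 + s*t/2 + t^2, -s*t/4 + t^3 - t^2/2, s^2 + 3*s*t + 2*t^2}; counting standard monomials gives mu = 5. Corank 2; j^3 = (s + t)*(s + 2*t)^2 has shape L^2 M (L != M), so D-series; mu = 5 gives D_5.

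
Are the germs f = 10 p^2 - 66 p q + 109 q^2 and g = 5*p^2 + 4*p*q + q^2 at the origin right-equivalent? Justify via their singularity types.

The Hessian of f at 0 has rank 2. Corank 0: nondegenerate Morse point, so A_1. The Hessian of g at 0 has rank 2. Corank 0: nondegenerate Morse point, so A_1. Both have type A_1, hence right-equivalent.

Yes.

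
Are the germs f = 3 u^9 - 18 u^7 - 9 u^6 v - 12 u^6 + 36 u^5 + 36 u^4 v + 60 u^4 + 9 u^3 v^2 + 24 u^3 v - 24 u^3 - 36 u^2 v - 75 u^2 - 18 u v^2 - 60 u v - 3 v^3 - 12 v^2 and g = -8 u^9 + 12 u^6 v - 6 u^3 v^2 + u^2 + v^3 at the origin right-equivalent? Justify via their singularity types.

Yes.

The Hessian of f at 0 has rank 1. Corank 1: A-series; mu = 2 gives A_2. The Hessian of g at 0 has rank 1. Corank 1: A-series; mu = 2 gives A_2. Both have type A_2, hence right-equivalent.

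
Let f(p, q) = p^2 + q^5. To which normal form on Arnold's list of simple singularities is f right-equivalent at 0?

The Hessian of f at 0 is [[2, 0], [0, 0]] with rank 1, so corank 1. A Groebner basis of the Jacobian ideal J(f) in C{p,q} is {q^4, p}; counting standard monomials gives mu = 4. Corank 1: A-series; mu = 4 gives A_4.

A_4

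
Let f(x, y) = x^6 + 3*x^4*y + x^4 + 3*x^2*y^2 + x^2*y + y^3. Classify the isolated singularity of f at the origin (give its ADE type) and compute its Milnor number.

The Hessian of f at 0 has rank 0. Corank 2; j^3 = y*(x^2 + y^2) splits into three distinct lines over C (the quadratic factor has nonzero discriminant), so D_4.

Type D4, Milnor number mu = 4.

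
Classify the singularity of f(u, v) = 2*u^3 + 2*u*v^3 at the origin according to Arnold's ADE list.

E_{7}

The Hessian of f at 0 is [[0, 0], [0, 0]] with rank 0, so corank 2. A Groebner basis of the Jacobian ideal J(f) in C{u,v} is {u^3, u*v^2, 3*u^2 + v^3}; counting standard monomials gives mu = 7. Corank 2; j^3 = 2*u^3 is a perfect cube, so E-series; the 4-jet and mu = 7 give E_7.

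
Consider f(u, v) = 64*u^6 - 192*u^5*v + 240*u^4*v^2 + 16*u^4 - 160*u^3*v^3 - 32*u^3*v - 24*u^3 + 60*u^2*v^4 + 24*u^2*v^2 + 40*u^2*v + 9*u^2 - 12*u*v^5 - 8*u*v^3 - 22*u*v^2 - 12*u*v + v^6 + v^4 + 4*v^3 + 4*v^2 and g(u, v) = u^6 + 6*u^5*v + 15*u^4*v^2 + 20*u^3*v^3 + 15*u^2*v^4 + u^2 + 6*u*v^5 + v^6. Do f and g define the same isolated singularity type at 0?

The Hessian of f at 0 has rank 1. Corank 1: A-series; mu = 5 gives A_5. The Hessian of g at 0 has rank 1. Corank 1: A-series; mu = 5 gives A_5. Both have type A_5, hence right-equivalent.

Yes.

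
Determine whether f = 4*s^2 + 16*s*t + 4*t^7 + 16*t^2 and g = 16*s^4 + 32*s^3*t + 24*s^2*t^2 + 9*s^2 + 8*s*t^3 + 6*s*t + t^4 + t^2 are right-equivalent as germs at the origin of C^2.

No.

The Hessian of f at 0 is [[8, 16], [16, 32]] with rank 1, so corank 1. A Groebner basis of the Jacobian ideal J(f) in C{s,t} is {t^6, s + 2*t}; counting standard monomials gives mu = 6. Corank 1: A-series; mu = 6 gives A_6. The Hessian of g at 0 is [[18, 6], [6, 2]] with rank 1, so corank 1. A Groebner basis of the Jacobian ideal J(g) in C{s,t} is {t^3, s + t/3}; counting standard monomials gives mu = 3. Corank 1: A-series; mu = 3 gives A_3. f is A_6 but g is A_3, hence not right-equivalent.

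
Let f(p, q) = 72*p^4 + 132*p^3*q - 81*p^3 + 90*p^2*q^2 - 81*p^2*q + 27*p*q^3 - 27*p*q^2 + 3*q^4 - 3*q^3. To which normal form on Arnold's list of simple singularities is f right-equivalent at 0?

E_7

The Hessian of f at 0 is [[0, 0], [0, 0]] with rank 0, so corank 2. A Groebner basis of the Jacobian ideal J(f) in C{p,q} is {19683*p^2/4 + 6561*p*q/2 + q^4 - 27*q^3/4 + 2187*q^2/4, p^3 - 135*p^2/4 - 45*p*q/2 + q^3/12 - 15*q^2/4, p^2*q + 243*p^2/4 + 81*p*q/2 - 7*q^3/36 + 27*q^2/4, -81*p^2 + p*q^2 - 54*p*q + 4*q^3/9 - 9*q^2}; counting standard monomials gives mu = 7. Corank 2; j^3 = -3*(3*p + q)^3 is a perfect cube, so E-series; the 4-jet and mu = 7 give E_7.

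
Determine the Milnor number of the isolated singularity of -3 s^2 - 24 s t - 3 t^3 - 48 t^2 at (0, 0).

2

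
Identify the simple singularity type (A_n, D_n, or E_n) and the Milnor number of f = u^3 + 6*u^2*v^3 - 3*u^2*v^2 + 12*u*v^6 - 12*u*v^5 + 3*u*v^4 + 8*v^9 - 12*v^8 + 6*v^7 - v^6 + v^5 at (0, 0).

The Hessian of f at 0 has rank 0. Corank 2; j^3 = u^3 is a perfect cube, so E-series; the 5-jet and mu = 8 give E_8.

Type E_{8}, Milnor number mu = 8.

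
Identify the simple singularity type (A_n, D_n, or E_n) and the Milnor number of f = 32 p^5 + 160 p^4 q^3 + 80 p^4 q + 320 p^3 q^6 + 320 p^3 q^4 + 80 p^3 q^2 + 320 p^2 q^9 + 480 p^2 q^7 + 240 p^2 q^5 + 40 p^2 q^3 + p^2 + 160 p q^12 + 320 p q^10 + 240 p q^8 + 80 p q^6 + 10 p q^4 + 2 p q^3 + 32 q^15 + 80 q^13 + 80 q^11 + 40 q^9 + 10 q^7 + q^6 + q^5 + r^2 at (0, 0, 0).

The Hessian of f at 0 has rank 2. Corank 1: A-series; mu = 4 gives A_4.

Type A4, Milnor number mu = 4.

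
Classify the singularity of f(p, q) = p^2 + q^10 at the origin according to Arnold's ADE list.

A_9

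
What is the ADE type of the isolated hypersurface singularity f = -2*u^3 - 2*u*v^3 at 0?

The Hessian of f at 0 is [[0, 0], [0, 0]] with rank 0, so corank 2. A Groebner basis of the Jacobian ideal J(f) in C{u,v} is {u^3, u*v^2, 3*u^2 + v^3}; counting standard monomials gives mu = 7. Corank 2; j^3 = -2*u^3 is a perfect cube, so E-series; the 4-jet and mu = 7 give E_7.

E7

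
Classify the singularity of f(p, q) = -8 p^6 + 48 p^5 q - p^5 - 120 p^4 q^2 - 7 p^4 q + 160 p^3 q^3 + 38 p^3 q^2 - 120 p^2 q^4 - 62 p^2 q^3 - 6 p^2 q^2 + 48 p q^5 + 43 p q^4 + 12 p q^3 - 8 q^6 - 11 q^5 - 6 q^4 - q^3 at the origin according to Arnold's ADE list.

E_8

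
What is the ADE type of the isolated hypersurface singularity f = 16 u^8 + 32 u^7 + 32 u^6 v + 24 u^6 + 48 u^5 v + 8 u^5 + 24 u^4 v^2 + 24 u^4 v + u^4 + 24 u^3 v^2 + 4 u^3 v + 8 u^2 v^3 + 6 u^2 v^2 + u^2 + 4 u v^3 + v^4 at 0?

A_{3}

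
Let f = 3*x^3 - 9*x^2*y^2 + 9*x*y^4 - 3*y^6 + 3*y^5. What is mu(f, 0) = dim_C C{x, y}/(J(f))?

The Hessian of f at 0 has rank 0. Corank 2; j^3 = 3*x^3 is a perfect cube, so E-series; the 5-jet and mu = 8 give E_8.

8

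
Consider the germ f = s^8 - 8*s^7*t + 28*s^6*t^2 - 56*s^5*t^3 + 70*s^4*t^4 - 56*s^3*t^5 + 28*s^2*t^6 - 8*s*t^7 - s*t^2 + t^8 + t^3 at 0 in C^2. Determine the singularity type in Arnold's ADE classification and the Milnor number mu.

Type D_9, Milnor number mu = 9.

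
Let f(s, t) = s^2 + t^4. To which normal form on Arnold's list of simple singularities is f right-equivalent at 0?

A_3

The Hessian of f at 0 is [[2, 0], [0, 0]] with rank 1, so corank 1. A Groebner basis of the Jacobian ideal J(f) in C{s,t} is {t^3, s}; counting standard monomials gives mu = 3. Corank 1: A-series; mu = 3 gives A_3.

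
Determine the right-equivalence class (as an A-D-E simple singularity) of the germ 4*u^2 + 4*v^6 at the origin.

A_5

The Hessian of f at 0 has rank 1. Corank 1: A-series; mu = 5 gives A_5.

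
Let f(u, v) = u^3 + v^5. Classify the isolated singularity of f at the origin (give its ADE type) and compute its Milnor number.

Type E_{8}, Milnor number mu = 8.

The Hessian of f at 0 is [[0, 0], [0, 0]] with rank 0, so corank 2. A Groebner basis of the Jacobian ideal J(f) in C{u,v} is {v^4, u^2}; counting standard monomials gives mu = 8. Corank 2; j^3 = u^3 is a perfect cube, so E-series; the 5-jet and mu = 8 give E_8.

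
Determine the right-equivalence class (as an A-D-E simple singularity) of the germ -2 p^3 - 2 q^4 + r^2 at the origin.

E6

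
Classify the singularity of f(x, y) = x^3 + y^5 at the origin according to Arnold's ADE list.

E_{8}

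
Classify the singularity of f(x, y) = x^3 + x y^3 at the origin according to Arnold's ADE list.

The Hessian of f at 0 has rank 0. Corank 2; j^3 = x^3 is a perfect cube, so E-series; the 4-jet and mu = 7 give E_7.

E_{7}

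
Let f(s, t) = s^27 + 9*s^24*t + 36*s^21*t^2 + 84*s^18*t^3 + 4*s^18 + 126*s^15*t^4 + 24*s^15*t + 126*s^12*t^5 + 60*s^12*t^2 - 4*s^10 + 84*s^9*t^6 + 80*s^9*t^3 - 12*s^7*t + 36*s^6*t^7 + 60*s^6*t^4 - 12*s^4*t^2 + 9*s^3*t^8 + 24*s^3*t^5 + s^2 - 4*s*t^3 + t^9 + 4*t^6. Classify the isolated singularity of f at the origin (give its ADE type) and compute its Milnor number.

Type A_{8}, Milnor number mu = 8.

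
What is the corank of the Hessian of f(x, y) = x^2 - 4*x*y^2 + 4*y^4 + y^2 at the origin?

0

The Hessian at 0 is [[2, 0], [0, 2]] of rank 2; hence corank 0.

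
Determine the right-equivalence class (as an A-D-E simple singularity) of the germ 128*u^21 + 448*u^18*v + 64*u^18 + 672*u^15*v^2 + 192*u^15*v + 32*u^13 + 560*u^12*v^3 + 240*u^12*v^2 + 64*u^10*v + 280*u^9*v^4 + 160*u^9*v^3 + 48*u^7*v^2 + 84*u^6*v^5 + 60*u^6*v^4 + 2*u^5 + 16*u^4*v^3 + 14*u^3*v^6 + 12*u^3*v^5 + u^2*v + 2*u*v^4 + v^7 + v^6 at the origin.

D7

The Hessian of f at 0 has rank 0. Corank 2; j^3 = u^2*v has shape L^2 M (L != M), so D-series; mu = 7 gives D_7.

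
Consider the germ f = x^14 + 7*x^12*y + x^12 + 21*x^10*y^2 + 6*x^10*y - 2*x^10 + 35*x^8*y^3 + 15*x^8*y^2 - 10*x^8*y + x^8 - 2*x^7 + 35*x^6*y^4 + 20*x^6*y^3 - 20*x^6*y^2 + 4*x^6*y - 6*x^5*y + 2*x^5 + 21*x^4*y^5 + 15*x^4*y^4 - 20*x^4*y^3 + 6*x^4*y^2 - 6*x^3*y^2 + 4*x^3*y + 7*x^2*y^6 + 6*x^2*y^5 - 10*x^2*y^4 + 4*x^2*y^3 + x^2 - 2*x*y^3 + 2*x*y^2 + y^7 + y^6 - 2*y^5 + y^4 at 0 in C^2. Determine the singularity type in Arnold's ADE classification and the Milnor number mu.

Type A_{6}, Milnor number mu = 6.

The Hessian of f at 0 has rank 1. Corank 1: A-series; mu = 6 gives A_6.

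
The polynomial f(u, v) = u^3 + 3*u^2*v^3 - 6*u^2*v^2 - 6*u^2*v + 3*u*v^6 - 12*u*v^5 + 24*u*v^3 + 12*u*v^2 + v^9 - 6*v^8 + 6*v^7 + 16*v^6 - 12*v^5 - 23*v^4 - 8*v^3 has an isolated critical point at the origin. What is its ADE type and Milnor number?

Type E6, Milnor number mu = 6.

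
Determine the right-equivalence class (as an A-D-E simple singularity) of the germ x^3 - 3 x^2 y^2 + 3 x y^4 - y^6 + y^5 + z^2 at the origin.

E_{8}

The Hessian of f at 0 is [[0, 0, 0], [0, 0, 0], [0, 0, 2]] with rank 1, so corank 2. A Groebner basis of the Jacobian ideal J(f) in C{x,y,z} is {y^4, x^3, -x^2/2 + x*y^2, z}; counting standard monomials gives mu = 8. Corank 2; j^3 = x^3 is a perfect cube, so E-series; the 5-jet and mu = 8 give E_8.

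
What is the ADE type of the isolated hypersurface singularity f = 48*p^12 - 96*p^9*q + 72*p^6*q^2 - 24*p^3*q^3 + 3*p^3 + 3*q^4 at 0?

The Hessian of f at 0 has rank 0. Corank 2; j^3 = 3*p^3 is a perfect cube, so E-series; the 4-jet and mu = 6 give E_6.

E6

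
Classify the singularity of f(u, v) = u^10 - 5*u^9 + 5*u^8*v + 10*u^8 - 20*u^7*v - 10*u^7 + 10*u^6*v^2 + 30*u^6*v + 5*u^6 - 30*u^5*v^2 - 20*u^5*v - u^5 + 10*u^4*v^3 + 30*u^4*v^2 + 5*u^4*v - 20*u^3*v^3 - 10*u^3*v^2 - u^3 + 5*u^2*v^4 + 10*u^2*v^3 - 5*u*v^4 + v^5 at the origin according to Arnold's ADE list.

E8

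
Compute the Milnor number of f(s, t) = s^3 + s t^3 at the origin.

7

The Hessian of f at 0 is [[0, 0], [0, 0]] with rank 0, so corank 2. A Groebner basis of the Jacobian ideal J(f) in C{s,t} is {s^3, s*t^2, 3*s^2 + t^3}; counting standard monomials gives mu = 7. Corank 2; j^3 = s^3 is a perfect cube, so E-series; the 4-jet and mu = 7 give E_7.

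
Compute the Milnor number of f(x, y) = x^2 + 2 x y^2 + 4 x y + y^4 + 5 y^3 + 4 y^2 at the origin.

2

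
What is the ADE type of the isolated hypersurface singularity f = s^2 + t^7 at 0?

A_{6}

The Hessian of f at 0 is [[2, 0], [0, 0]] with rank 1, so corank 1. A Groebner basis of the Jacobian ideal J(f) in C{s,t} is {t^6, s}; counting standard monomials gives mu = 6. Corank 1: A-series; mu = 6 gives A_6.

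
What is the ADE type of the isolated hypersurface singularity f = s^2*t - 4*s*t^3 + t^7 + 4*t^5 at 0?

D8

The Hessian of f at 0 is [[0, 0], [0, 0]] with rank 0, so corank 2. A Groebner basis of the Jacobian ideal J(f) in C{s,t} is {s^2*t^2 + 4*s^2/7 - 8*s*t^2/7, s^3 + 8*s^2/7 - 16*s*t^2/7, -s*t/2 + t^3}; counting standard monomials gives mu = 8. Corank 2; j^3 = s^2*t has shape L^2 M (L != M), so D-series; mu = 8 gives D_8.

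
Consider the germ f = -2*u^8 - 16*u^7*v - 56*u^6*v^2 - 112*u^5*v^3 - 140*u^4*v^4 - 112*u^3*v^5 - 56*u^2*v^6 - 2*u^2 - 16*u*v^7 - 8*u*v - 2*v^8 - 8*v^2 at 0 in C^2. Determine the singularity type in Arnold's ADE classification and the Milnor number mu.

Type A_7, Milnor number mu = 7.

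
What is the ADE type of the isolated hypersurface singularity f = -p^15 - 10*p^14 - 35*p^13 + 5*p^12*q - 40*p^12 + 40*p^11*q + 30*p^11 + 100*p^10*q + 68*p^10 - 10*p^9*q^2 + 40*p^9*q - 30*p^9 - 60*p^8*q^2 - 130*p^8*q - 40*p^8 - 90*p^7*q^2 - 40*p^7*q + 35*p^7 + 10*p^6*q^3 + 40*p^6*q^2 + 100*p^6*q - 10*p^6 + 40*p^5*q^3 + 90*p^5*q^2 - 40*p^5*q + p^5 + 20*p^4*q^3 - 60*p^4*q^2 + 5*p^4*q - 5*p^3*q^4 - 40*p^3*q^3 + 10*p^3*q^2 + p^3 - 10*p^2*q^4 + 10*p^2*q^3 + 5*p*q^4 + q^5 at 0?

E_8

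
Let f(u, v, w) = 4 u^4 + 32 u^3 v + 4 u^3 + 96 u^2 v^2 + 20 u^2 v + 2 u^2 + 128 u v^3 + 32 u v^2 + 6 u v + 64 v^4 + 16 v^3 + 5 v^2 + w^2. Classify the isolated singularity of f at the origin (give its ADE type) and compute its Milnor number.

Type A_1, Milnor number mu = 1.

The Hessian of f at 0 is [[4, 6, 0], [6, 10, 0], [0, 0, 2]] with rank 3, so corank 0. A Groebner basis of the Jacobian ideal J(f) in C{u,v,w} is {u, v, w}; counting standard monomials gives mu = 1. Corank 0: nondegenerate Morse point, so A_1.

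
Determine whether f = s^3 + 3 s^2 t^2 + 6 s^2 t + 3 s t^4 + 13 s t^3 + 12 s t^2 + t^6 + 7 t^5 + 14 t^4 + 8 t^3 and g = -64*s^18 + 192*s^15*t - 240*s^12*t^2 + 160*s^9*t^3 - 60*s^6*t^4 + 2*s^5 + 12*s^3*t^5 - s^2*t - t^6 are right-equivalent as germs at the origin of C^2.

No.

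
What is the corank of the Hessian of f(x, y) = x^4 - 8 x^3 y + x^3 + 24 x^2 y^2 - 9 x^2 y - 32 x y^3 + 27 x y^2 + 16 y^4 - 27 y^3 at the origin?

The Hessian at 0 is [[0, 0], [0, 0]] of rank 0; hence corank 2.

2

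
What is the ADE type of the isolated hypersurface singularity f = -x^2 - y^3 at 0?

The Hessian of f at 0 has rank 1. Corank 1: A-series; mu = 2 gives A_2.

A_2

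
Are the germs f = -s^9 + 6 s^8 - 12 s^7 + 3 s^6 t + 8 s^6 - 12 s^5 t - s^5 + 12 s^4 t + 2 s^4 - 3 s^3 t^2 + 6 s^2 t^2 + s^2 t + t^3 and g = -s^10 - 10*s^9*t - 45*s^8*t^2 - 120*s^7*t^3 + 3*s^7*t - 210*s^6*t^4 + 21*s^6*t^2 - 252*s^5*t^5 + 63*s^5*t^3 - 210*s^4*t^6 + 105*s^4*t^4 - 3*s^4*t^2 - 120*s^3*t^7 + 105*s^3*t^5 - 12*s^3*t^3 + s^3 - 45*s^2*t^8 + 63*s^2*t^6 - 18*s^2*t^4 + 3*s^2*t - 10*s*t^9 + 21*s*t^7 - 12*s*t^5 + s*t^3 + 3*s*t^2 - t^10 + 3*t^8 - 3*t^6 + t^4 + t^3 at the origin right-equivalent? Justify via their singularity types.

The Hessian of f at 0 has rank 0. Corank 2; j^3 = t*(s^2 + t^2) splits into three distinct lines over C (the quadratic factor has nonzero discriminant), so D_4. The Hessian of g at 0 has rank 0. Corank 2; j^3 = (s + t)^3 is a perfect cube, so E-series; the 4-jet and mu = 7 give E_7. f is D_4 but g is E_7, hence not right-equivalent.

No.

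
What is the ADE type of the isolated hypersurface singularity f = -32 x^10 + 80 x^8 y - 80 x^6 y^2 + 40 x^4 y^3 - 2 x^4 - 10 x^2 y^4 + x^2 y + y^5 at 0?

D_6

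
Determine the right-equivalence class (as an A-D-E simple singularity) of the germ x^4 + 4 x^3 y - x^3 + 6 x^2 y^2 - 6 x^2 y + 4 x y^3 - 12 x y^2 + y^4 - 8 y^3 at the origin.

The Hessian of f at 0 has rank 0. Corank 2; j^3 = -(x + 2*y)^3 is a perfect cube, so E-series; the 4-jet and mu = 6 give E_6.

E_{6}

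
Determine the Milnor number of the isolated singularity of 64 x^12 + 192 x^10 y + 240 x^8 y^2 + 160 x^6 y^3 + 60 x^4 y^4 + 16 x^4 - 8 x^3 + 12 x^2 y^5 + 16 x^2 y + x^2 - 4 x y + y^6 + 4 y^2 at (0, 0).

5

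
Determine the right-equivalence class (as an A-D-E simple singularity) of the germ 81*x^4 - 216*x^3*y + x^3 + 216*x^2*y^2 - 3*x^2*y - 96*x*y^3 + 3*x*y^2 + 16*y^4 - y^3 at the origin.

The Hessian of f at 0 has rank 0. Corank 2; j^3 = (x - y)^3 is a perfect cube, so E-series; the 4-jet and mu = 6 give E_6.

E6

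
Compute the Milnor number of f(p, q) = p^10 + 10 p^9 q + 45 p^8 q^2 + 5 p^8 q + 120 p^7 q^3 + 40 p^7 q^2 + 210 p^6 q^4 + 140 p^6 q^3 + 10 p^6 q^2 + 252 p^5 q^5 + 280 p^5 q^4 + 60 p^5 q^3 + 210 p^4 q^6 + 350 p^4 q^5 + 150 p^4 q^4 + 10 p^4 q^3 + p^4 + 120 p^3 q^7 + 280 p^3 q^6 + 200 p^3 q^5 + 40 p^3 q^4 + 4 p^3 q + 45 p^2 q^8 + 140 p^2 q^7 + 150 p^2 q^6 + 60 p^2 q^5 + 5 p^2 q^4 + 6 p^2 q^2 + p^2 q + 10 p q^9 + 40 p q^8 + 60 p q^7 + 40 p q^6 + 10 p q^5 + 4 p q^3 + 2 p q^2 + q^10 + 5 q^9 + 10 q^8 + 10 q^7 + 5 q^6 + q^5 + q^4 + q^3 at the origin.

The Hessian of f at 0 is [[0, 0], [0, 0]] with rank 0, so corank 2. A Groebner basis of the Jacobian ideal J(f) in C{p,q} is {p^2/5 + q^4 - q^2/5, p^3 + q^3, p*q + q^2}; counting standard monomials gives mu = 6. Corank 2; j^3 = q*(p + q)^2 has shape L^2 M (L != M), so D-series; mu = 6 gives D_6.

6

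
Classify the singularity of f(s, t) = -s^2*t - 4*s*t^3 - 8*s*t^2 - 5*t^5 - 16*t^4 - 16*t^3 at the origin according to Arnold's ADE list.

D6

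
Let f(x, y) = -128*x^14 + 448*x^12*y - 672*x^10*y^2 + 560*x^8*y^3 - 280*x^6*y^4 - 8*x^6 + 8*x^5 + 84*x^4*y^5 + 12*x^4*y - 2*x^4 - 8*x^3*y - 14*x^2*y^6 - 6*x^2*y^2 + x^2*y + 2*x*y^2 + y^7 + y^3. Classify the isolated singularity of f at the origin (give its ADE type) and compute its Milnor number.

Type D8, Milnor number mu = 8.

The Hessian of f at 0 is [[0, 0], [0, 0]] with rank 0, so corank 2. A Groebner basis of the Jacobian ideal J(f) in C{x,y} is {4*x^2/9 + x*y^3 + 25*x*y^2/6 + 73*x*y/36 + 17*y^3/9 + 19*y^2/12, -4*x^2/3 - 21*x*y^2/2 - 35*x*y/6 + y^4 - 25*y^3/6 - 9*y^2/2, x^3 - 8*x^2/9 - 7*x*y^2/3 - 37*x*y/18 - 7*y^3/9 - 7*y^2/6, x^2*y - x*y/2 - y^2/2}; counting standard monomials gives mu = 8. Corank 2; j^3 = y*(x + y)^2 has shape L^2 M (L != M), so D-series; mu = 8 gives D_8.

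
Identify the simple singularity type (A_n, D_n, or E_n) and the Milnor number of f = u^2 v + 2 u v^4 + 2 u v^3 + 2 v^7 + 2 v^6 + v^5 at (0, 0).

Type D_8, Milnor number mu = 8.

The Hessian of f at 0 has rank 0. Corank 2; j^3 = u^2*v has shape L^2 M (L != M), so D-series; mu = 8 gives D_8.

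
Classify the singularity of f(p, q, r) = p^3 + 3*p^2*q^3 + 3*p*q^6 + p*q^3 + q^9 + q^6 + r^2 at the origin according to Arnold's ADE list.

The Hessian of f at 0 has rank 1. Corank 2; j^3 = p^3 is a perfect cube, so E-series; the 4-jet and mu = 7 give E_7.

E7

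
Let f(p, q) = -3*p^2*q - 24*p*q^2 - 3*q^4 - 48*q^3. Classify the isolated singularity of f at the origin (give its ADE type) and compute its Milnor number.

The Hessian of f at 0 is [[0, 0], [0, 0]] with rank 0, so corank 2. A Groebner basis of the Jacobian ideal J(f) in C{p,q} is {p^3 - 16*p^2 + 256*q^2, p^2/4 + q^3 - 4*q^2, p*q + 4*q^2}; counting standard monomials gives mu = 5. Corank 2; j^3 = -3*q*(p + 4*q)^2 has shape L^2 M (L != M), so D-series; mu = 5 gives D_5.

Type D_5, Milnor number mu = 5.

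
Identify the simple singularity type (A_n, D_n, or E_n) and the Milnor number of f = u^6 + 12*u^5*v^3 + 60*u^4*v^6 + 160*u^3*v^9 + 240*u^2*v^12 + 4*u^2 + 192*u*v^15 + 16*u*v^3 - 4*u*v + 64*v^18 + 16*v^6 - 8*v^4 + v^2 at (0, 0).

Type A_{5}, Milnor number mu = 5.

The Hessian of f at 0 has rank 1. Corank 1: A-series; mu = 5 gives A_5.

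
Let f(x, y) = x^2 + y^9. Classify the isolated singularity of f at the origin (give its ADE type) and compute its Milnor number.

The Hessian of f at 0 is [[2, 0], [0, 0]] with rank 1, so corank 1. A Groebner basis of the Jacobian ideal J(f) in C{x,y} is {y^8, x}; counting standard monomials gives mu = 8. Corank 1: A-series; mu = 8 gives A_8.

Type A8, Milnor number mu = 8.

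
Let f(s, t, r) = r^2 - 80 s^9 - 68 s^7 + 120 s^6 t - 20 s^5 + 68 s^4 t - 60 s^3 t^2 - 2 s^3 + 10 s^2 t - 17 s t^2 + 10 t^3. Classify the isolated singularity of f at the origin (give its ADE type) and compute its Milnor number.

Type D_4, Milnor number mu = 4.

The Hessian of f at 0 has rank 1. Corank 2; j^3 = -(s - 2*t)*(2*s^2 - 6*s*t + 5*t^2) splits into three distinct lines over C (the quadratic factor has nonzero discriminant), so D_4.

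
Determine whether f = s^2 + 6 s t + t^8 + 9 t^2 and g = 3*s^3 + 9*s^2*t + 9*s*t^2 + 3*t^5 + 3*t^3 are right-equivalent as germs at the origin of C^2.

The Hessian of f at 0 has rank 1. Corank 1: A-series; mu = 7 gives A_7. The Hessian of g at 0 has rank 0. Corank 2; j^3 = 3*(s + t)^3 is a perfect cube, so E-series; the 5-jet and mu = 8 give E_8. f is A_7 but g is E_8, hence not right-equivalent.

No.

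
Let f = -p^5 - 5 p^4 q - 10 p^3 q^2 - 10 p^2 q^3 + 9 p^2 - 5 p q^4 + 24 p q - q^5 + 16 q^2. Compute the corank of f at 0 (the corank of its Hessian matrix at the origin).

1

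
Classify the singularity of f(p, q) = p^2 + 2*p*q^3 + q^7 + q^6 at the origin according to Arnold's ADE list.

A_6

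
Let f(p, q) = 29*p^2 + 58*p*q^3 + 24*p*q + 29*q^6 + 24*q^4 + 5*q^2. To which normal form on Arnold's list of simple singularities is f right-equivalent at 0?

A_{1}

The Hessian of f at 0 has rank 2. Corank 0: nondegenerate Morse point, so A_1.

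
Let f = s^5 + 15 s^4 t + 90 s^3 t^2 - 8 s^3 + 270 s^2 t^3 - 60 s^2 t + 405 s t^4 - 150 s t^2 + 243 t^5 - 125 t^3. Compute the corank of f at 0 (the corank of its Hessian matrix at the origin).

Hessian at 0 has rank 0.

2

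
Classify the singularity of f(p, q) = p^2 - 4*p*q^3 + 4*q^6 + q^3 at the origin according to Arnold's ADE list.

A2

The Hessian of f at 0 has rank 1. Corank 1: A-series; mu = 2 gives A_2.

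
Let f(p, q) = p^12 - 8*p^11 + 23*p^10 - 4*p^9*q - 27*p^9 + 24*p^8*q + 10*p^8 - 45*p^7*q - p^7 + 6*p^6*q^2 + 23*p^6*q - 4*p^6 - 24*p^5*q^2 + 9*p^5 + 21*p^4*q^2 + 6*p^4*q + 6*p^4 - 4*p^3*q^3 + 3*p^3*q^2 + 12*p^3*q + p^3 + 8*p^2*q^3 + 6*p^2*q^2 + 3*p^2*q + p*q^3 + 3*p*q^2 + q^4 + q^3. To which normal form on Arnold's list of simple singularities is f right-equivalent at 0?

E_{7}

The Hessian of f at 0 has rank 0. Corank 2; j^3 = (p + q)^3 is a perfect cube, so E-series; the 4-jet and mu = 7 give E_7.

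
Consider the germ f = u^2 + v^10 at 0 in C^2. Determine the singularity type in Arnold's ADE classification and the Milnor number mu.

Type A9, Milnor number mu = 9.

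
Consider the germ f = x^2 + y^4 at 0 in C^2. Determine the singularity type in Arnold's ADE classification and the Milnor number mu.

The Hessian of f at 0 has rank 1. Corank 1: A-series; mu = 3 gives A_3.

Type A3, Milnor number mu = 3.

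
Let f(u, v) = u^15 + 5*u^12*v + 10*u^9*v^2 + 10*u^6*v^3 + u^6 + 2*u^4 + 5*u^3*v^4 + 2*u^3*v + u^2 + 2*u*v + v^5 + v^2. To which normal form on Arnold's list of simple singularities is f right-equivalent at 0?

A_{4}

The Hessian of f at 0 has rank 1. Corank 1: A-series; mu = 4 gives A_4.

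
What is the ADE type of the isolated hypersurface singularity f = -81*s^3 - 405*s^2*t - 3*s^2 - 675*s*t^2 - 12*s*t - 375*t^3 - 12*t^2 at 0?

The Hessian of f at 0 has rank 1. Corank 1: A-series; mu = 2 gives A_2.

A2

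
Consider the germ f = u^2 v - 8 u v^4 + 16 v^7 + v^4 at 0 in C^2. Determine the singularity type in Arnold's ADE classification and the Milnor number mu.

Type D_{5}, Milnor number mu = 5.

The Hessian of f at 0 has rank 0. Corank 2; j^3 = u^2*v has shape L^2 M (L != M), so D-series; mu = 5 gives D_5.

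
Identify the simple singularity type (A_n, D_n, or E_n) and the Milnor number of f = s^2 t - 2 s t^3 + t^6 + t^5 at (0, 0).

Type D_{7}, Milnor number mu = 7.

The Hessian of f at 0 has rank 0. Corank 2; j^3 = s^2*t has shape L^2 M (L != M), so D-series; mu = 7 gives D_7.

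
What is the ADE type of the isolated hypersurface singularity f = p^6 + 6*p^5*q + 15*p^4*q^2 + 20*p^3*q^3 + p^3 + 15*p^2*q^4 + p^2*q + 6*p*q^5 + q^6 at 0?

The Hessian of f at 0 is [[0, 0], [0, 0]] with rank 0, so corank 2. A Groebner basis of the Jacobian ideal J(f) in C{p,q} is {-p*q/6 + q^5, p*q^2, p^2 + p*q}; counting standard monomials gives mu = 7. Corank 2; j^3 = p^2*(p + q) has shape L^2 M (L != M), so D-series; mu = 7 gives D_7.

D_{7}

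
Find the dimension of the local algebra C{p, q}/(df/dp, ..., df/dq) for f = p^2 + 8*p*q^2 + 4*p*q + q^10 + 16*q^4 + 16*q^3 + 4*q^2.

The Hessian of f at 0 is [[2, 4], [4, 8]] with rank 1, so corank 1. A Groebner basis of the Jacobian ideal J(f) in C{p,q} is {p^5 + 10*p^4 + 60*p^3*q - 35*p^3 - 108*p^2*q + 23*p^2 + 54*p*q - 4*p - 8*q, p^4*q - 2*p^4 - 10*p^3*q + 5*p^3 + 15*p^2*q - 3*p^2 - 7*p*q + p/2 + q, p/4 + q^2 + q/2}; counting standard monomials gives mu = 9. Corank 1: A-series; mu = 9 gives A_9.

9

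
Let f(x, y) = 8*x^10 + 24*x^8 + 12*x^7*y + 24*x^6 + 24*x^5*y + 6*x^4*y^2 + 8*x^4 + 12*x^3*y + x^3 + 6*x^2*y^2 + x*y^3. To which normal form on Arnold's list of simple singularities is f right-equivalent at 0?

The Hessian of f at 0 has rank 0. Corank 2; j^3 = x^3 is a perfect cube, so E-series; the 4-jet and mu = 7 give E_7.

E_7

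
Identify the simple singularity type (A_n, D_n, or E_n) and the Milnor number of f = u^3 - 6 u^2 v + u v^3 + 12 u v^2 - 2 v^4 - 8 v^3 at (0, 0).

The Hessian of f at 0 is [[0, 0], [0, 0]] with rank 0, so corank 2. A Groebner basis of the Jacobian ideal J(f) in C{u,v} is {u^3 - 6*u^2*v - 48*u^2 + 192*u*v - 192*v^2, 6*u^2 + u*v^2 - 24*u*v + 24*v^2, 3*u^2 - 12*u*v + v^3 + 12*v^2}; counting standard monomials gives mu = 7. Corank 2; j^3 = (u - 2*v)^3 is a perfect cube, so E-series; the 4-jet and mu = 7 give E_7.

Type E_7, Milnor number mu = 7.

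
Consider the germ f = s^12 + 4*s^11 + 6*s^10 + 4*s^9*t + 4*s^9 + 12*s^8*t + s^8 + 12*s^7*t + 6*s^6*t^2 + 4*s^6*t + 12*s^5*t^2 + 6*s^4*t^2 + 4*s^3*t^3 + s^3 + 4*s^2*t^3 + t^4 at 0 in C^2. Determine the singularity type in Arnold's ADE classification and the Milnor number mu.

The Hessian of f at 0 has rank 0. Corank 2; j^3 = s^3 is a perfect cube, so E-series; the 4-jet and mu = 6 give E_6.

Type E_6, Milnor number mu = 6.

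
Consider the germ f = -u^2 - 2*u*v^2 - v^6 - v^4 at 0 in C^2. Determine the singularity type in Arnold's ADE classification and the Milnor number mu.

The Hessian of f at 0 has rank 1. Corank 1: A-series; mu = 5 gives A_5.

Type A5, Milnor number mu = 5.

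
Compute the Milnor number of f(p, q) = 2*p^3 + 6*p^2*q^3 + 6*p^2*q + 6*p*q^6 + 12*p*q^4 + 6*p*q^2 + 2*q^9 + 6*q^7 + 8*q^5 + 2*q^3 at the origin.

8

The Hessian of f at 0 has rank 0. Corank 2; j^3 = 2*(p + q)^3 is a perfect cube, so E-series; the 5-jet and mu = 8 give E_8.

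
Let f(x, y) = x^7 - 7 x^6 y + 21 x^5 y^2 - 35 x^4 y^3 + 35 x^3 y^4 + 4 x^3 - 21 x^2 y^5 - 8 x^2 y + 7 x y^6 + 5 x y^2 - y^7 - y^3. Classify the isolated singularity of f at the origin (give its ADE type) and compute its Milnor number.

Type D8, Milnor number mu = 8.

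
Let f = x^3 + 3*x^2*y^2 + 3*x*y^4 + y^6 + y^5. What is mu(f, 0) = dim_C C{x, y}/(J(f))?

The Hessian of f at 0 has rank 0. Corank 2; j^3 = x^3 is a perfect cube, so E-series; the 5-jet and mu = 8 give E_8.

8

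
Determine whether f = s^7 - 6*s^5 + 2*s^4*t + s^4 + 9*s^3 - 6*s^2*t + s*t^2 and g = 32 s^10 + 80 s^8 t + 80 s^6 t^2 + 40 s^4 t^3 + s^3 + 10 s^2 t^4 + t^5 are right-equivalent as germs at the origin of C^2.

No.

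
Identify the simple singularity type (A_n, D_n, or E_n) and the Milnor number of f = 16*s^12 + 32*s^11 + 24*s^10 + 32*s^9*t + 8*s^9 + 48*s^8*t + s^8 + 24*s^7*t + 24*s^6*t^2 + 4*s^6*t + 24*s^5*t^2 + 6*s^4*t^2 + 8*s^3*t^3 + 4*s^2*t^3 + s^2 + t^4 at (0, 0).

Type A_3, Milnor number mu = 3.

The Hessian of f at 0 is [[2, 0], [0, 0]] with rank 1, so corank 1. A Groebner basis of the Jacobian ideal J(f) in C{s,t} is {t^3, s}; counting standard monomials gives mu = 3. Corank 1: A-series; mu = 3 gives A_3.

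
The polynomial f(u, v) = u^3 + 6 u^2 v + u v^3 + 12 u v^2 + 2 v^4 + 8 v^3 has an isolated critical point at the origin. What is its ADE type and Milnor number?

Type E_{7}, Milnor number mu = 7.

The Hessian of f at 0 is [[0, 0], [0, 0]] with rank 0, so corank 2. A Groebner basis of the Jacobian ideal J(f) in C{u,v} is {u^3 + 6*u^2*v + 48*u^2 + 192*u*v + 192*v^2, -6*u^2 + u*v^2 - 24*u*v - 24*v^2, 3*u^2 + 12*u*v + v^3 + 12*v^2}; counting standard monomials gives mu = 7. Corank 2; j^3 = (u + 2*v)^3 is a perfect cube, so E-series; the 4-jet and mu = 7 give E_7.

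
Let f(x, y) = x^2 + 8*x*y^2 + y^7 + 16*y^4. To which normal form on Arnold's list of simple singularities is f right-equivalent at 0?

The Hessian of f at 0 is [[2, 0], [0, 0]] with rank 1, so corank 1. A Groebner basis of the Jacobian ideal J(f) in C{x,y} is {x^3, x/4 + y^2}; counting standard monomials gives mu = 6. Corank 1: A-series; mu = 6 gives A_6.

A_6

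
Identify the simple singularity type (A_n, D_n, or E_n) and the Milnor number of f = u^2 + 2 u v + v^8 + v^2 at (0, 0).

The Hessian of f at 0 is [[2, 2], [2, 2]] with rank 1, so corank 1. A Groebner basis of the Jacobian ideal J(f) in C{u,v} is {v^7, u + v}; counting standard monomials gives mu = 7. Corank 1: A-series; mu = 7 gives A_7.

Type A_{7}, Milnor number mu = 7.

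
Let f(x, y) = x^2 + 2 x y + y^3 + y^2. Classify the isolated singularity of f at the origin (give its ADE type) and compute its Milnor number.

Type A_{2}, Milnor number mu = 2.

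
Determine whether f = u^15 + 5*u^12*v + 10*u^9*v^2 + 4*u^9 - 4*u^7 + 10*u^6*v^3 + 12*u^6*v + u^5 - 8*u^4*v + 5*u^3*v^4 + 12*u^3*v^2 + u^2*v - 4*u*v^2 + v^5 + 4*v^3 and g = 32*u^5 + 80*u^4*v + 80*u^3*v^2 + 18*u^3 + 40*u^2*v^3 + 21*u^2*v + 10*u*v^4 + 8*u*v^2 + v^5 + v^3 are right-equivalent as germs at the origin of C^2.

Yes.

The Hessian of f at 0 is [[0, 0], [0, 0]] with rank 0, so corank 2. A Groebner basis of the Jacobian ideal J(f) in C{u,v} is {-u*v/16 + v^4 + v^2/8, u*v^2 - 2*v^3, u^2 - 59*u*v/16 + 27*v^2/8}; counting standard monomials gives mu = 6. Corank 2; j^3 = v*(u - 2*v)^2 has shape L^2 M (L != M), so D-series; mu = 6 gives D_6. The Hessian of g at 0 is [[0, 0], [0, 0]] with rank 0, so corank 2. A Groebner basis of the Jacobian ideal J(g) in C{u,v} is {-243*u*v/10 + v^4 - 81*v^2/10, u*v^2 + v^3/3, u^2 + 5*u*v/6 + v^2/6}; counting standard monomials gives mu = 6. Corank 2; j^3 = (2*u + v)*(3*u + v)^2 has shape L^2 M (L != M), so D-series; mu = 6 gives D_6. Both have type D_6, hence right-equivalent.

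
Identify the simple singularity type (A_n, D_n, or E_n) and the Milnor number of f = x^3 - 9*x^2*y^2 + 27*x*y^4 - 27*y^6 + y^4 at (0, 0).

Type E6, Milnor number mu = 6.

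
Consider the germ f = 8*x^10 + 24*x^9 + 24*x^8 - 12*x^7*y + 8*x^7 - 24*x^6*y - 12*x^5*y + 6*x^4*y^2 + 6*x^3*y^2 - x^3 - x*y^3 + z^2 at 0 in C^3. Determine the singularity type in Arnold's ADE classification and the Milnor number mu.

Type E_7, Milnor number mu = 7.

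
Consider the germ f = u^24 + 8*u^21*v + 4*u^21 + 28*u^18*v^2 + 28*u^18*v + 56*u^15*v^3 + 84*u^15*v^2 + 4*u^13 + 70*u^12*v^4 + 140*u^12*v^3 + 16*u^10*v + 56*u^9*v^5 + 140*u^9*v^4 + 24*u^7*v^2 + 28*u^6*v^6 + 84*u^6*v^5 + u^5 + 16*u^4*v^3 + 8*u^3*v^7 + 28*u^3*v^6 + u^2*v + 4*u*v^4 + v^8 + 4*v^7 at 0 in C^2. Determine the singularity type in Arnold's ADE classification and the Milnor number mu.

The Hessian of f at 0 has rank 0. Corank 2; j^3 = u^2*v has shape L^2 M (L != M), so D-series; mu = 9 gives D_9.

Type D_9, Milnor number mu = 9.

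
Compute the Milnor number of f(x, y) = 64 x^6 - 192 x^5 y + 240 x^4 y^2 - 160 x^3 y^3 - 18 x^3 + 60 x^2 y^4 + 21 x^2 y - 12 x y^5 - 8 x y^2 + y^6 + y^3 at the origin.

7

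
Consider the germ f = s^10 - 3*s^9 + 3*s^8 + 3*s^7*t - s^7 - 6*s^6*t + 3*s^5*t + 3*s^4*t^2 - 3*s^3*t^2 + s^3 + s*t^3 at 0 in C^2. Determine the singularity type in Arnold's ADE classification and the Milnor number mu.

The Hessian of f at 0 has rank 0. Corank 2; j^3 = s^3 is a perfect cube, so E-series; the 4-jet and mu = 7 give E_7.

Type E7, Milnor number mu = 7.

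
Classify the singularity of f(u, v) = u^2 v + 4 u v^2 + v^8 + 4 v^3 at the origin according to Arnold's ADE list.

D_{9}

The Hessian of f at 0 is [[0, 0], [0, 0]] with rank 0, so corank 2. A Groebner basis of the Jacobian ideal J(f) in C{u,v} is {u^2/8 + v^7 - v^2/2, u^3 + 8*v^3, u*v + 2*v^2}; counting standard monomials gives mu = 9. Corank 2; j^3 = v*(u + 2*v)^2 has shape L^2 M (L != M), so D-series; mu = 9 gives D_9.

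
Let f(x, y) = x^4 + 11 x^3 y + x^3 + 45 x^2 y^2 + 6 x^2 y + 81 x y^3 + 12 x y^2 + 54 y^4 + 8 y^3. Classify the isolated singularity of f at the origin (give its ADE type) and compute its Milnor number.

Type E7, Milnor number mu = 7.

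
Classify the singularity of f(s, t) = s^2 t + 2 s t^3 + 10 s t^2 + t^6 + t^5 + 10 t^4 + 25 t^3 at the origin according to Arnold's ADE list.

D_7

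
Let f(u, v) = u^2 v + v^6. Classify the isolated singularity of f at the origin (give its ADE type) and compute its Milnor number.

The Hessian of f at 0 has rank 0. Corank 2; j^3 = u^2*v has shape L^2 M (L != M), so D-series; mu = 7 gives D_7.

Type D_{7}, Milnor number mu = 7.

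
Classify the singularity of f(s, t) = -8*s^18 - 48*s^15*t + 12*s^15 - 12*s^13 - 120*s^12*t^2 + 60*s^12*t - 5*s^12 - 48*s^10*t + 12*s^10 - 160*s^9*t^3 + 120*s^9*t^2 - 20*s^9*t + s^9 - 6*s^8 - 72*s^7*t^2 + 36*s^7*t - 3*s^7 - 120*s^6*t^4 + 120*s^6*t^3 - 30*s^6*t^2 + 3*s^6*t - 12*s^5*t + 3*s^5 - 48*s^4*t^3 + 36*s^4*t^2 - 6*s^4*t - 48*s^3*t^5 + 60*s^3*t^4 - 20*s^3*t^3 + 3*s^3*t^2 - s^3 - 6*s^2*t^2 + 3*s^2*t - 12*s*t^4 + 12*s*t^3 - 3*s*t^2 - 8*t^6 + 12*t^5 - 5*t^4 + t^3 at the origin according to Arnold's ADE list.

The Hessian of f at 0 has rank 0. Corank 2; j^3 = -(s - t)^3 is a perfect cube, so E-series; the 4-jet and mu = 6 give E_6.

E_{6}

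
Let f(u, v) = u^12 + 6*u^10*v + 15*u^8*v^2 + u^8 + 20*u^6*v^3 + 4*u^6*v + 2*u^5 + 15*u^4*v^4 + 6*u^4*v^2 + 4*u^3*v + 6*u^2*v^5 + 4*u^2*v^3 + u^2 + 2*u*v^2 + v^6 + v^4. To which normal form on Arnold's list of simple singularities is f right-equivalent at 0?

A5

The Hessian of f at 0 has rank 1. Corank 1: A-series; mu = 5 gives A_5.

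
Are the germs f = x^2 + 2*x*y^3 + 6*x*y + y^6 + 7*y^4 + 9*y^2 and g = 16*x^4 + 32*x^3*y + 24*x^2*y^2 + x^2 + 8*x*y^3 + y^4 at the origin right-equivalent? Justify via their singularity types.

Yes.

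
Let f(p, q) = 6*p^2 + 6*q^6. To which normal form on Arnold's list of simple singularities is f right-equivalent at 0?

A_5

The Hessian of f at 0 has rank 1. Corank 1: A-series; mu = 5 gives A_5.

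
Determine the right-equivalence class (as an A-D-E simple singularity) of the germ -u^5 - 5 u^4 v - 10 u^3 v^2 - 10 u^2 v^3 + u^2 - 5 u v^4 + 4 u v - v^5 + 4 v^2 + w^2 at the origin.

A4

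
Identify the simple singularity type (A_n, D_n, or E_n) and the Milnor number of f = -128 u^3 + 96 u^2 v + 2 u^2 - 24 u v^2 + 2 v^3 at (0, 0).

Type A2, Milnor number mu = 2.

The Hessian of f at 0 is [[4, 0], [0, 0]] with rank 1, so corank 1. A Groebner basis of the Jacobian ideal J(f) in C{u,v} is {v^2, u}; counting standard monomials gives mu = 2. Corank 1: A-series; mu = 2 gives A_2.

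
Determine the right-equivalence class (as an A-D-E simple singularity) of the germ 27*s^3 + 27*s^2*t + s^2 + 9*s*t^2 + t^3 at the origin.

A_{2}

The Hessian of f at 0 is [[2, 0], [0, 0]] with rank 1, so corank 1. A Groebner basis of the Jacobian ideal J(f) in C{s,t} is {t^2, s}; counting standard monomials gives mu = 2. Corank 1: A-series; mu = 2 gives A_2.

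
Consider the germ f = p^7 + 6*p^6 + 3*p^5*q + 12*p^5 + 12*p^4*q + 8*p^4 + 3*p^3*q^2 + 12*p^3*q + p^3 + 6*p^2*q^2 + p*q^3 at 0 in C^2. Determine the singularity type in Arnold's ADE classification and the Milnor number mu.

Type E7, Milnor number mu = 7.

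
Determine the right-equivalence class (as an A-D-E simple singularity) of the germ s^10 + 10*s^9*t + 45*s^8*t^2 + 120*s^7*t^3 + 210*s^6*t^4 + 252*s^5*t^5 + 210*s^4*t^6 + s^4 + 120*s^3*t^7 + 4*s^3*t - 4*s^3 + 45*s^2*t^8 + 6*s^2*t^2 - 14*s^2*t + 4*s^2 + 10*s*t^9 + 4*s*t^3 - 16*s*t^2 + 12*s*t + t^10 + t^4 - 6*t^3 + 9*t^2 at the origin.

A_9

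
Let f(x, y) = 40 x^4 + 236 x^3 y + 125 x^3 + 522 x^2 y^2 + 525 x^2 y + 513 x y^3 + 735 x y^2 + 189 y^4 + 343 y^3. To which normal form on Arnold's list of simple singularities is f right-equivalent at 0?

E7

The Hessian of f at 0 is [[0, 0], [0, 0]] with rank 0, so corank 2. A Groebner basis of the Jacobian ideal J(f) in C{x,y} is {1171875*x^2/4 + 1640625*x*y/2 + y^4 + 125*y^3/4 + 2296875*y^2/4, x^3 + 15225*x^2/4 + 21315*x*y/2 + 63*y^3/20 + 29841*y^2/4, x^2*y - 7125*x^2/4 - 9975*x*y/2 - 43*y^3/20 - 13965*y^2/4, 625*x^2 + x*y^2 + 1750*x*y + 22*y^3/15 + 1225*y^2}; counting standard monomials gives mu = 7. Corank 2; j^3 = (5*x + 7*y)^3 is a perfect cube, so E-series; the 4-jet and mu = 7 give E_7.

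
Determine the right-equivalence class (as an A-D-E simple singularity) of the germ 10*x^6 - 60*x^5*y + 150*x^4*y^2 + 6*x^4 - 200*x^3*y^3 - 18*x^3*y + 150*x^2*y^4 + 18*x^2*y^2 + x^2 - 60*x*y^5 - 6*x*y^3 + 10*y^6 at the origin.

A5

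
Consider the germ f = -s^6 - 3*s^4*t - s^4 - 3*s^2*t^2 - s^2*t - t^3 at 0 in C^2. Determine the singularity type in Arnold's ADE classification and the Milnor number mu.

The Hessian of f at 0 is [[0, 0], [0, 0]] with rank 0, so corank 2. A Groebner basis of the Jacobian ideal J(f) in C{s,t} is {t^3, s^2 + 3*t^2, s*t}; counting standard monomials gives mu = 4. Corank 2; j^3 = -t*(s^2 + t^2) splits into three distinct lines over C (the quadratic factor has nonzero discriminant), so D_4.

Type D_4, Milnor number mu = 4.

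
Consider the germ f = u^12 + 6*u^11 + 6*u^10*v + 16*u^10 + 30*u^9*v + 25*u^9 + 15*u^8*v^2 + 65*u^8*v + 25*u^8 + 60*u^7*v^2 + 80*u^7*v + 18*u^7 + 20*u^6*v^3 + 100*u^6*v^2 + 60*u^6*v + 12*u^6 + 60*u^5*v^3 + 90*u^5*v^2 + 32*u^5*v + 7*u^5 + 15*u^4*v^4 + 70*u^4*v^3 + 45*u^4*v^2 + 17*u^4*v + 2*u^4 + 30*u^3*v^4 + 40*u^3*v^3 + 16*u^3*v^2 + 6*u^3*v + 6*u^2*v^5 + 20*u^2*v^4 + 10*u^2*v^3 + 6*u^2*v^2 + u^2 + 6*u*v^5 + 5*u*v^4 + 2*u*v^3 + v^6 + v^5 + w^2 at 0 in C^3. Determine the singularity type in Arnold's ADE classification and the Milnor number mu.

The Hessian of f at 0 is [[2, 0, 0], [0, 0, 0], [0, 0, 2]] with rank 2, so corank 1. A Groebner basis of the Jacobian ideal J(f) in C{u,v,w} is {u + v^3, u^2, u*v, w}; counting standard monomials gives mu = 4. Corank 1: A-series; mu = 4 gives A_4.

Type A4, Milnor number mu = 4.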